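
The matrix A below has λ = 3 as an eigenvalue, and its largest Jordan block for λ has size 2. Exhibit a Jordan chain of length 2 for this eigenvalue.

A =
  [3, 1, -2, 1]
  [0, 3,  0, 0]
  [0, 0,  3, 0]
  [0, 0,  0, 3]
A Jordan chain for λ = 3 of length 2:
v_1 = (1, 0, 0, 0)ᵀ
v_2 = (0, 1, 0, 0)ᵀ

Let N = A − (3)·I. We want v_2 with N^2 v_2 = 0 but N^1 v_2 ≠ 0; then v_{j-1} := N · v_j for j = 2, …, 2.

Pick v_2 = (0, 1, 0, 0)ᵀ.
Then v_1 = N · v_2 = (1, 0, 0, 0)ᵀ.

Sanity check: (A − (3)·I) v_1 = (0, 0, 0, 0)ᵀ = 0. ✓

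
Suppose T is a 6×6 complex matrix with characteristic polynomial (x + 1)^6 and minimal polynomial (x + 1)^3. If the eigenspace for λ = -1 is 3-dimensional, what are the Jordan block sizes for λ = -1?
Block sizes for λ = -1: [3, 2, 1]

Step 1 — from the characteristic polynomial, algebraic multiplicity of λ = -1 is 6. From dim ker(T − (-1)·I) = 3, there are exactly 3 Jordan blocks for λ = -1.
Step 2 — from the minimal polynomial, the factor (x + 1)^3 tells us the largest block for λ = -1 has size 3.
Step 3 — with total size 6, 3 blocks, and largest block 3, the block sizes (in nonincreasing order) are [3, 2, 1].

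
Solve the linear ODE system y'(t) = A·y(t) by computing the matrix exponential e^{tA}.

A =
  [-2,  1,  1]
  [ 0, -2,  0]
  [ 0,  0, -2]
e^{tA} =
  [exp(-2*t), t*exp(-2*t), t*exp(-2*t)]
  [0, exp(-2*t), 0]
  [0, 0, exp(-2*t)]

Strategy: write A = P · J · P⁻¹ where J is a Jordan canonical form, so e^{tA} = P · e^{tJ} · P⁻¹, and e^{tJ} can be computed block-by-block.

A has Jordan form
J =
  [-2,  1,  0]
  [ 0, -2,  0]
  [ 0,  0, -2]
(up to reordering of blocks).

Per-block formulas:
  For a 1×1 block at λ = -2: exp(t · [-2]) = [e^(-2t)].
  For a 2×2 Jordan block J_2(-2): exp(t · J_2(-2)) = e^(-2t)·(I + t·N), where N is the 2×2 nilpotent shift.

After assembling e^{tJ} and conjugating by P, we get:

e^{tA} =
  [exp(-2*t), t*exp(-2*t), t*exp(-2*t)]
  [0, exp(-2*t), 0]
  [0, 0, exp(-2*t)]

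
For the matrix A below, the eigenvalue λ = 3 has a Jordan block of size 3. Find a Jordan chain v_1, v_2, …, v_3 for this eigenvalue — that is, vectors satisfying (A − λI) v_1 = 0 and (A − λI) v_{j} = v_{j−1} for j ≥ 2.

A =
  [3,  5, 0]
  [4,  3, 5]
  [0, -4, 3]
A Jordan chain for λ = 3 of length 3:
v_1 = (20, 0, -16)ᵀ
v_2 = (0, 4, 0)ᵀ
v_3 = (1, 0, 0)ᵀ

Let N = A − (3)·I. We want v_3 with N^3 v_3 = 0 but N^2 v_3 ≠ 0; then v_{j-1} := N · v_j for j = 3, …, 2.

Pick v_3 = (1, 0, 0)ᵀ.
Then v_2 = N · v_3 = (0, 4, 0)ᵀ.
Then v_1 = N · v_2 = (20, 0, -16)ᵀ.

Sanity check: (A − (3)·I) v_1 = (0, 0, 0)ᵀ = 0. ✓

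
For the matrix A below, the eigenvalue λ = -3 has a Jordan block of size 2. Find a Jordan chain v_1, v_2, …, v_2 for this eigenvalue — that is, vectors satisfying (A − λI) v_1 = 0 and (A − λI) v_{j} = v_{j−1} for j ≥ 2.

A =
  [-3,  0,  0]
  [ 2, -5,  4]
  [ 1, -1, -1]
A Jordan chain for λ = -3 of length 2:
v_1 = (0, 2, 1)ᵀ
v_2 = (1, 0, 0)ᵀ

Let N = A − (-3)·I. We want v_2 with N^2 v_2 = 0 but N^1 v_2 ≠ 0; then v_{j-1} := N · v_j for j = 2, …, 2.

Pick v_2 = (1, 0, 0)ᵀ.
Then v_1 = N · v_2 = (0, 2, 1)ᵀ.

Sanity check: (A − (-3)·I) v_1 = (0, 0, 0)ᵀ = 0. ✓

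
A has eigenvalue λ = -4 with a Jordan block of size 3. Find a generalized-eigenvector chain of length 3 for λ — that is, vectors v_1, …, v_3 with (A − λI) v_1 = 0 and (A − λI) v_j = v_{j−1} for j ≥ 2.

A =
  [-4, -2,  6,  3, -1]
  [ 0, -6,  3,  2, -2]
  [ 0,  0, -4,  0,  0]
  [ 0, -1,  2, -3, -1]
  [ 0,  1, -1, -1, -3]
A Jordan chain for λ = -4 of length 3:
v_1 = (1, 0, 0, 0, 0)ᵀ
v_2 = (6, 3, 0, 2, -1)ᵀ
v_3 = (0, 0, 1, 0, 0)ᵀ

Let N = A − (-4)·I. We want v_3 with N^3 v_3 = 0 but N^2 v_3 ≠ 0; then v_{j-1} := N · v_j for j = 3, …, 2.

Pick v_3 = (0, 0, 1, 0, 0)ᵀ.
Then v_2 = N · v_3 = (6, 3, 0, 2, -1)ᵀ.
Then v_1 = N · v_2 = (1, 0, 0, 0, 0)ᵀ.

Sanity check: (A − (-4)·I) v_1 = (0, 0, 0, 0, 0)ᵀ = 0. ✓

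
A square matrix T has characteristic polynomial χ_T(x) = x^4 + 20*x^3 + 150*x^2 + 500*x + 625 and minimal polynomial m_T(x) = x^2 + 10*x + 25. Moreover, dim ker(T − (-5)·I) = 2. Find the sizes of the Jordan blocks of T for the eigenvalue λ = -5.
Block sizes for λ = -5: [2, 2]

Step 1 — from the characteristic polynomial, algebraic multiplicity of λ = -5 is 4. From dim ker(T − (-5)·I) = 2, there are exactly 2 Jordan blocks for λ = -5.
Step 2 — from the minimal polynomial, the factor (x + 5)^2 tells us the largest block for λ = -5 has size 2.
Step 3 — with total size 4, 2 blocks, and largest block 2, the block sizes (in nonincreasing order) are [2, 2].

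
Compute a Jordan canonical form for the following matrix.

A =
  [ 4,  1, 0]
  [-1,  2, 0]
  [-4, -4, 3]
J_2(3) ⊕ J_1(3)

The characteristic polynomial is
  det(x·I − A) = x^3 - 9*x^2 + 27*x - 27 = (x - 3)^3

Eigenvalues and multiplicities (the geometric multiplicity of λ is n − rank(A − λI), which equals the number of Jordan blocks for λ):
  λ = 3: algebraic multiplicity = 3, geometric multiplicity = 2

Determining the block sizes for each eigenvalue:
  λ = 3: 2 blocks summing to 3 forces exactly one block of size 2 and the rest size 1 → block sizes [2, 1]

Assembling the blocks gives a Jordan form
J =
  [3, 1, 0]
  [0, 3, 0]
  [0, 0, 3]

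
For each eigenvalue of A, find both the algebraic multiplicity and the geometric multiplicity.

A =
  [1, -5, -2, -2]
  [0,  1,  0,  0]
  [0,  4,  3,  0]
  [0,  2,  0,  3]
λ = 1: alg = 2, geom = 1; λ = 3: alg = 2, geom = 2

Step 1 — factor the characteristic polynomial to read off the algebraic multiplicities:
  χ_A(x) = (x - 3)^2*(x - 1)^2

Step 2 — compute geometric multiplicities via the rank-nullity identity g(λ) = n − rank(A − λI):
  rank(A − (1)·I) = 3, so dim ker(A − (1)·I) = n − 3 = 1
  rank(A − (3)·I) = 2, so dim ker(A − (3)·I) = n − 2 = 2

Summary:
  λ = 1: algebraic multiplicity = 2, geometric multiplicity = 1
  λ = 3: algebraic multiplicity = 2, geometric multiplicity = 2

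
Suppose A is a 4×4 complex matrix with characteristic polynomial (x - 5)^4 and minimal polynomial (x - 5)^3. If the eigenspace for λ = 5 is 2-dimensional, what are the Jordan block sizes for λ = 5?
Block sizes for λ = 5: [3, 1]

Step 1 — from the characteristic polynomial, algebraic multiplicity of λ = 5 is 4. From dim ker(A − (5)·I) = 2, there are exactly 2 Jordan blocks for λ = 5.
Step 2 — from the minimal polynomial, the factor (x − 5)^3 tells us the largest block for λ = 5 has size 3.
Step 3 — with total size 4, 2 blocks, and largest block 3, the block sizes (in nonincreasing order) are [3, 1].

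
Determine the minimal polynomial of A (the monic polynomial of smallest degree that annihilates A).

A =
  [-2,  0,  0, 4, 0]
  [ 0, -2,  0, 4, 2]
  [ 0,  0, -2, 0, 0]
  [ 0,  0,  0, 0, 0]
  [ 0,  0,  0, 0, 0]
x^2 + 2*x

The characteristic polynomial is χ_A(x) = x^2*(x + 2)^3, so the eigenvalues are known. The minimal polynomial is
  m_A(x) = Π_λ (x − λ)^{k_λ}
where k_λ is the size of the *largest* Jordan block for λ (equivalently, the smallest k with (A − λI)^k v = 0 for every generalised eigenvector v of λ).

  λ = -2: largest Jordan block has size 1, contributing (x + 2)
  λ = 0: largest Jordan block has size 1, contributing (x − 0)

So m_A(x) = x*(x + 2) = x^2 + 2*x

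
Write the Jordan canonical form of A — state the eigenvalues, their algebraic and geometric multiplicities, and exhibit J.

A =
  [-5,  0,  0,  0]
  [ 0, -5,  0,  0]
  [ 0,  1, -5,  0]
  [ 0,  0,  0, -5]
J_2(-5) ⊕ J_1(-5) ⊕ J_1(-5)

The characteristic polynomial is
  det(x·I − A) = x^4 + 20*x^3 + 150*x^2 + 500*x + 625 = (x + 5)^4

Eigenvalues and multiplicities (the geometric multiplicity of λ is n − rank(A − λI), which equals the number of Jordan blocks for λ):
  λ = -5: algebraic multiplicity = 4, geometric multiplicity = 3

Determining the block sizes for each eigenvalue:
  λ = -5: 3 blocks summing to 4 forces exactly one block of size 2 and the rest size 1 → block sizes [2, 1, 1]

Assembling the blocks gives a Jordan form
J =
  [-5,  1,  0,  0]
  [ 0, -5,  0,  0]
  [ 0,  0, -5,  0]
  [ 0,  0,  0, -5]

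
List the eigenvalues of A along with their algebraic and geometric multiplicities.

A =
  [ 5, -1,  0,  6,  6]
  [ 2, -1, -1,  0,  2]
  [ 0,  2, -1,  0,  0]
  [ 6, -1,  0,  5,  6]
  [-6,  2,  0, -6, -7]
λ = -1: alg = 4, geom = 2; λ = 5: alg = 1, geom = 1

Step 1 — factor the characteristic polynomial to read off the algebraic multiplicities:
  χ_A(x) = (x - 5)*(x + 1)^4

Step 2 — compute geometric multiplicities via the rank-nullity identity g(λ) = n − rank(A − λI):
  rank(A − (-1)·I) = 3, so dim ker(A − (-1)·I) = n − 3 = 2
  rank(A − (5)·I) = 4, so dim ker(A − (5)·I) = n − 4 = 1

Summary:
  λ = -1: algebraic multiplicity = 4, geometric multiplicity = 2
  λ = 5: algebraic multiplicity = 1, geometric multiplicity = 1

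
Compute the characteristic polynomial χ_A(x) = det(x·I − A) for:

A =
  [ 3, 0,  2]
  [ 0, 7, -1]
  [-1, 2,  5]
x^3 - 15*x^2 + 75*x - 125

Expanding det(x·I − A) (e.g. by cofactor expansion or by noting that A is similar to its Jordan form J, which has the same characteristic polynomial as A) gives
  χ_A(x) = x^3 - 15*x^2 + 75*x - 125
which factors as (x - 5)^3. The eigenvalues (with algebraic multiplicities) are λ = 5 with multiplicity 3.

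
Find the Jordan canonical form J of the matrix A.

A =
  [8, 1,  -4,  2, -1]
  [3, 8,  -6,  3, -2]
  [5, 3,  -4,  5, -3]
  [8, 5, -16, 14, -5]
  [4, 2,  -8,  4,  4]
J_3(6) ⊕ J_1(6) ⊕ J_1(6)

The characteristic polynomial is
  det(x·I − A) = x^5 - 30*x^4 + 360*x^3 - 2160*x^2 + 6480*x - 7776 = (x - 6)^5

Eigenvalues and multiplicities (the geometric multiplicity of λ is n − rank(A − λI), which equals the number of Jordan blocks for λ):
  λ = 6: algebraic multiplicity = 5, geometric multiplicity = 3

Determining the block sizes for each eigenvalue:
  λ = 6: with am = 5 and gm = 3, the partition is not yet determined (e.g. several partitions of 5 into 3 parts exist). Let N = A − (6)·I. Computing rank(N^1) = 2, rank(N^2) = 1, rank(N^3) = 0; the number of blocks of size ≥ j is rank(N^{j−1}) − rank(N^j), giving [3, 1, 1]. So we have 1 block(s) of size 3, 2 block(s) of size 1 → block sizes [3, 1, 1]

Assembling the blocks gives a Jordan form
J =
  [6, 1, 0, 0, 0]
  [0, 6, 1, 0, 0]
  [0, 0, 6, 0, 0]
  [0, 0, 0, 6, 0]
  [0, 0, 0, 0, 6]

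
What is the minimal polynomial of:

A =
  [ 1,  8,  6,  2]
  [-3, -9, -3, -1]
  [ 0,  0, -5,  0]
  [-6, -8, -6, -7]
x^2 + 10*x + 25

The characteristic polynomial is χ_A(x) = (x + 5)^4, so the eigenvalues are known. The minimal polynomial is
  m_A(x) = Π_λ (x − λ)^{k_λ}
where k_λ is the size of the *largest* Jordan block for λ (equivalently, the smallest k with (A − λI)^k v = 0 for every generalised eigenvector v of λ).

  λ = -5: largest Jordan block has size 2, contributing (x + 5)^2

So m_A(x) = (x + 5)^2 = x^2 + 10*x + 25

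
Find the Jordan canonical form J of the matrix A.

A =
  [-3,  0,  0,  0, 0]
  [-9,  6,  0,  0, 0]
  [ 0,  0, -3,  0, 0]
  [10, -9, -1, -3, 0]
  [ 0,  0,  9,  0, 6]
J_2(-3) ⊕ J_1(-3) ⊕ J_1(6) ⊕ J_1(6)

The characteristic polynomial is
  det(x·I − A) = x^5 - 3*x^4 - 45*x^3 + 27*x^2 + 648*x + 972 = (x - 6)^2*(x + 3)^3

Eigenvalues and multiplicities (the geometric multiplicity of λ is n − rank(A − λI), which equals the number of Jordan blocks for λ):
  λ = -3: algebraic multiplicity = 3, geometric multiplicity = 2
  λ = 6: algebraic multiplicity = 2, geometric multiplicity = 2

Determining the block sizes for each eigenvalue:
  λ = -3: 2 blocks summing to 3 forces exactly one block of size 2 and the rest size 1 → block sizes [2, 1]
  λ = 6: gm = am = 2, so every block has size 1 → block sizes [1, 1]

Assembling the blocks gives a Jordan form
J =
  [-3,  1,  0, 0, 0]
  [ 0, -3,  0, 0, 0]
  [ 0,  0, -3, 0, 0]
  [ 0,  0,  0, 6, 0]
  [ 0,  0,  0, 0, 6]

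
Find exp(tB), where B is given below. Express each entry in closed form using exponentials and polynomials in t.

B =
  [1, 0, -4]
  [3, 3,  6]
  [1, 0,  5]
e^{tB} =
  [-2*t*exp(3*t) + exp(3*t), 0, -4*t*exp(3*t)]
  [3*t*exp(3*t), exp(3*t), 6*t*exp(3*t)]
  [t*exp(3*t), 0, 2*t*exp(3*t) + exp(3*t)]

Strategy: write B = P · J · P⁻¹ where J is a Jordan canonical form, so e^{tB} = P · e^{tJ} · P⁻¹, and e^{tJ} can be computed block-by-block.

B has Jordan form
J =
  [3, 1, 0]
  [0, 3, 0]
  [0, 0, 3]
(up to reordering of blocks).

Per-block formulas:
  For a 1×1 block at λ = 3: exp(t · [3]) = [e^(3t)].
  For a 2×2 Jordan block J_2(3): exp(t · J_2(3)) = e^(3t)·(I + t·N), where N is the 2×2 nilpotent shift.

After assembling e^{tJ} and conjugating by P, we get:

e^{tB} =
  [-2*t*exp(3*t) + exp(3*t), 0, -4*t*exp(3*t)]
  [3*t*exp(3*t), exp(3*t), 6*t*exp(3*t)]
  [t*exp(3*t), 0, 2*t*exp(3*t) + exp(3*t)]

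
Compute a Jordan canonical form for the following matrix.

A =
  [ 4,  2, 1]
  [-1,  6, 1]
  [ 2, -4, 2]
J_3(4)

The characteristic polynomial is
  det(x·I − A) = x^3 - 12*x^2 + 48*x - 64 = (x - 4)^3

Eigenvalues and multiplicities (the geometric multiplicity of λ is n − rank(A − λI), which equals the number of Jordan blocks for λ):
  λ = 4: algebraic multiplicity = 3, geometric multiplicity = 1

Determining the block sizes for each eigenvalue:
  λ = 4: one block (gm = 1), so the single block has size am = 3 → block sizes [3]

Assembling the blocks gives a Jordan form
J =
  [4, 1, 0]
  [0, 4, 1]
  [0, 0, 4]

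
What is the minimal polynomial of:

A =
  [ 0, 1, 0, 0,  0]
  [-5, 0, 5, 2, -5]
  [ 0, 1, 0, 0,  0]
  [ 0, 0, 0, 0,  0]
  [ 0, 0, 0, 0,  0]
x^3

The characteristic polynomial is χ_A(x) = x^5, so the eigenvalues are known. The minimal polynomial is
  m_A(x) = Π_λ (x − λ)^{k_λ}
where k_λ is the size of the *largest* Jordan block for λ (equivalently, the smallest k with (A − λI)^k v = 0 for every generalised eigenvector v of λ).

  λ = 0: largest Jordan block has size 3, contributing (x − 0)^3

So m_A(x) = x^3 = x^3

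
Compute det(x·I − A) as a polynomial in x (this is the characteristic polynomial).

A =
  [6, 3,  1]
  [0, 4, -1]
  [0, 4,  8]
x^3 - 18*x^2 + 108*x - 216

Expanding det(x·I − A) (e.g. by cofactor expansion or by noting that A is similar to its Jordan form J, which has the same characteristic polynomial as A) gives
  χ_A(x) = x^3 - 18*x^2 + 108*x - 216
which factors as (x - 6)^3. The eigenvalues (with algebraic multiplicities) are λ = 6 with multiplicity 3.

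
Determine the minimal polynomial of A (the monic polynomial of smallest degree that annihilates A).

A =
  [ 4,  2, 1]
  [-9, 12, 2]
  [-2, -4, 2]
x^3 - 18*x^2 + 108*x - 216

The characteristic polynomial is χ_A(x) = (x - 6)^3, so the eigenvalues are known. The minimal polynomial is
  m_A(x) = Π_λ (x − λ)^{k_λ}
where k_λ is the size of the *largest* Jordan block for λ (equivalently, the smallest k with (A − λI)^k v = 0 for every generalised eigenvector v of λ).

  λ = 6: largest Jordan block has size 3, contributing (x − 6)^3

So m_A(x) = (x - 6)^3 = x^3 - 18*x^2 + 108*x - 216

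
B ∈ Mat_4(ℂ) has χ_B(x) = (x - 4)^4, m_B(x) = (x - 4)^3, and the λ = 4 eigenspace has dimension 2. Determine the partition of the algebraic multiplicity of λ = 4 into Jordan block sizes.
Block sizes for λ = 4: [3, 1]

Step 1 — from the characteristic polynomial, algebraic multiplicity of λ = 4 is 4. From dim ker(B − (4)·I) = 2, there are exactly 2 Jordan blocks for λ = 4.
Step 2 — from the minimal polynomial, the factor (x − 4)^3 tells us the largest block for λ = 4 has size 3.
Step 3 — with total size 4, 2 blocks, and largest block 3, the block sizes (in nonincreasing order) are [3, 1].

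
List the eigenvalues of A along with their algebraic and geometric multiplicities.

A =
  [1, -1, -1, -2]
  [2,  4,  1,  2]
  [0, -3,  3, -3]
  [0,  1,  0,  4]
λ = 3: alg = 4, geom = 2

Step 1 — factor the characteristic polynomial to read off the algebraic multiplicities:
  χ_A(x) = (x - 3)^4

Step 2 — compute geometric multiplicities via the rank-nullity identity g(λ) = n − rank(A − λI):
  rank(A − (3)·I) = 2, so dim ker(A − (3)·I) = n − 2 = 2

Summary:
  λ = 3: algebraic multiplicity = 4, geometric multiplicity = 2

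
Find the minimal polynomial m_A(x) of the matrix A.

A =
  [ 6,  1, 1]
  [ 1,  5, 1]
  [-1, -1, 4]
x^3 - 15*x^2 + 75*x - 125

The characteristic polynomial is χ_A(x) = (x - 5)^3, so the eigenvalues are known. The minimal polynomial is
  m_A(x) = Π_λ (x − λ)^{k_λ}
where k_λ is the size of the *largest* Jordan block for λ (equivalently, the smallest k with (A − λI)^k v = 0 for every generalised eigenvector v of λ).

  λ = 5: largest Jordan block has size 3, contributing (x − 5)^3

So m_A(x) = (x - 5)^3 = x^3 - 15*x^2 + 75*x - 125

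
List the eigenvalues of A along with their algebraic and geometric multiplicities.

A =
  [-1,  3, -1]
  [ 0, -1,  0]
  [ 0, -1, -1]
λ = -1: alg = 3, geom = 1

Step 1 — factor the characteristic polynomial to read off the algebraic multiplicities:
  χ_A(x) = (x + 1)^3

Step 2 — compute geometric multiplicities via the rank-nullity identity g(λ) = n − rank(A − λI):
  rank(A − (-1)·I) = 2, so dim ker(A − (-1)·I) = n − 2 = 1

Summary:
  λ = -1: algebraic multiplicity = 3, geometric multiplicity = 1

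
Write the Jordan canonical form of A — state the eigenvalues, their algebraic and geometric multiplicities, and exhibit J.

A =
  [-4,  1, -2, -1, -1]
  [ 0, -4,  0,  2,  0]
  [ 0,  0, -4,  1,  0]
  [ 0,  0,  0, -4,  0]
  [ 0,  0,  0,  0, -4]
J_2(-4) ⊕ J_2(-4) ⊕ J_1(-4)

The characteristic polynomial is
  det(x·I − A) = x^5 + 20*x^4 + 160*x^3 + 640*x^2 + 1280*x + 1024 = (x + 4)^5

Eigenvalues and multiplicities (the geometric multiplicity of λ is n − rank(A − λI), which equals the number of Jordan blocks for λ):
  λ = -4: algebraic multiplicity = 5, geometric multiplicity = 3

Determining the block sizes for each eigenvalue:
  λ = -4: with am = 5 and gm = 3, the partition is not yet determined (e.g. several partitions of 5 into 3 parts exist). Let N = A − (-4)·I. Computing rank(N^1) = 2, rank(N^2) = 0; the number of blocks of size ≥ j is rank(N^{j−1}) − rank(N^j), giving [3, 2]. So we have 2 block(s) of size 2, 1 block(s) of size 1 → block sizes [2, 2, 1]

Assembling the blocks gives a Jordan form
J =
  [-4,  1,  0,  0,  0]
  [ 0, -4,  0,  0,  0]
  [ 0,  0, -4,  1,  0]
  [ 0,  0,  0, -4,  0]
  [ 0,  0,  0,  0, -4]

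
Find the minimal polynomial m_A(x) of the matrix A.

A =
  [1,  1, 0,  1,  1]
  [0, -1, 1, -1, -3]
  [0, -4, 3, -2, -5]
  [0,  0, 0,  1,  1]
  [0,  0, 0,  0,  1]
x^3 - 3*x^2 + 3*x - 1

The characteristic polynomial is χ_A(x) = (x - 1)^5, so the eigenvalues are known. The minimal polynomial is
  m_A(x) = Π_λ (x − λ)^{k_λ}
where k_λ is the size of the *largest* Jordan block for λ (equivalently, the smallest k with (A − λI)^k v = 0 for every generalised eigenvector v of λ).

  λ = 1: largest Jordan block has size 3, contributing (x − 1)^3

So m_A(x) = (x - 1)^3 = x^3 - 3*x^2 + 3*x - 1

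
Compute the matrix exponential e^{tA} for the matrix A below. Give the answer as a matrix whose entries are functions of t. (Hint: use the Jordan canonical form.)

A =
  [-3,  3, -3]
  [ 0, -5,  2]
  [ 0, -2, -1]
e^{tA} =
  [exp(-3*t), 3*t*exp(-3*t), -3*t*exp(-3*t)]
  [0, -2*t*exp(-3*t) + exp(-3*t), 2*t*exp(-3*t)]
  [0, -2*t*exp(-3*t), 2*t*exp(-3*t) + exp(-3*t)]

Strategy: write A = P · J · P⁻¹ where J is a Jordan canonical form, so e^{tA} = P · e^{tJ} · P⁻¹, and e^{tJ} can be computed block-by-block.

A has Jordan form
J =
  [-3,  1,  0]
  [ 0, -3,  0]
  [ 0,  0, -3]
(up to reordering of blocks).

Per-block formulas:
  For a 1×1 block at λ = -3: exp(t · [-3]) = [e^(-3t)].
  For a 2×2 Jordan block J_2(-3): exp(t · J_2(-3)) = e^(-3t)·(I + t·N), where N is the 2×2 nilpotent shift.

After assembling e^{tJ} and conjugating by P, we get:

e^{tA} =
  [exp(-3*t), 3*t*exp(-3*t), -3*t*exp(-3*t)]
  [0, -2*t*exp(-3*t) + exp(-3*t), 2*t*exp(-3*t)]
  [0, -2*t*exp(-3*t), 2*t*exp(-3*t) + exp(-3*t)]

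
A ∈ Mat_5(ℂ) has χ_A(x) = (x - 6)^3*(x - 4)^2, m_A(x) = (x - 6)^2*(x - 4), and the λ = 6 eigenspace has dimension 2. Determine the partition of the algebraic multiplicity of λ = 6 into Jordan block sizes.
Block sizes for λ = 6: [2, 1]

Step 1 — from the characteristic polynomial, algebraic multiplicity of λ = 6 is 3. From dim ker(A − (6)·I) = 2, there are exactly 2 Jordan blocks for λ = 6.
Step 2 — from the minimal polynomial, the factor (x − 6)^2 tells us the largest block for λ = 6 has size 2.
Step 3 — with total size 3, 2 blocks, and largest block 2, the block sizes (in nonincreasing order) are [2, 1].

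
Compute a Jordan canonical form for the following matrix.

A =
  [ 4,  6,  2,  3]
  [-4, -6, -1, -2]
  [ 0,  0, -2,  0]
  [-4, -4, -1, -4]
J_3(-2) ⊕ J_1(-2)

The characteristic polynomial is
  det(x·I − A) = x^4 + 8*x^3 + 24*x^2 + 32*x + 16 = (x + 2)^4

Eigenvalues and multiplicities (the geometric multiplicity of λ is n − rank(A − λI), which equals the number of Jordan blocks for λ):
  λ = -2: algebraic multiplicity = 4, geometric multiplicity = 2

Determining the block sizes for each eigenvalue:
  λ = -2: with am = 4 and gm = 2, the partition is not yet determined (e.g. several partitions of 4 into 2 parts exist). Let N = A − (-2)·I. Computing rank(N^1) = 2, rank(N^2) = 1, rank(N^3) = 0; the number of blocks of size ≥ j is rank(N^{j−1}) − rank(N^j), giving [2, 1, 1]. So we have 1 block(s) of size 3, 1 block(s) of size 1 → block sizes [3, 1]

Assembling the blocks gives a Jordan form
J =
  [-2,  1,  0,  0]
  [ 0, -2,  1,  0]
  [ 0,  0, -2,  0]
  [ 0,  0,  0, -2]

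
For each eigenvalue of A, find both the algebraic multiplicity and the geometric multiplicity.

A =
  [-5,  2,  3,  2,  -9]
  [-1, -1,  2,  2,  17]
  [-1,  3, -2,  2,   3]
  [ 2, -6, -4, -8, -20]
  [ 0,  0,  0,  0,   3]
λ = -4: alg = 4, geom = 2; λ = 3: alg = 1, geom = 1

Step 1 — factor the characteristic polynomial to read off the algebraic multiplicities:
  χ_A(x) = (x - 3)*(x + 4)^4

Step 2 — compute geometric multiplicities via the rank-nullity identity g(λ) = n − rank(A − λI):
  rank(A − (-4)·I) = 3, so dim ker(A − (-4)·I) = n − 3 = 2
  rank(A − (3)·I) = 4, so dim ker(A − (3)·I) = n − 4 = 1

Summary:
  λ = -4: algebraic multiplicity = 4, geometric multiplicity = 2
  λ = 3: algebraic multiplicity = 1, geometric multiplicity = 1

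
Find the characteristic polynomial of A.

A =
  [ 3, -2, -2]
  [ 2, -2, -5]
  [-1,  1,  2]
x^3 - 3*x^2 + 3*x - 1

Expanding det(x·I − A) (e.g. by cofactor expansion or by noting that A is similar to its Jordan form J, which has the same characteristic polynomial as A) gives
  χ_A(x) = x^3 - 3*x^2 + 3*x - 1
which factors as (x - 1)^3. The eigenvalues (with algebraic multiplicities) are λ = 1 with multiplicity 3.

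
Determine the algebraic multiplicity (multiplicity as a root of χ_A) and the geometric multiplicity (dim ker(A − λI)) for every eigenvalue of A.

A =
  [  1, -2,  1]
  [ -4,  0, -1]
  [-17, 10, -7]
λ = -2: alg = 3, geom = 1

Step 1 — factor the characteristic polynomial to read off the algebraic multiplicities:
  χ_A(x) = (x + 2)^3

Step 2 — compute geometric multiplicities via the rank-nullity identity g(λ) = n − rank(A − λI):
  rank(A − (-2)·I) = 2, so dim ker(A − (-2)·I) = n − 2 = 1

Summary:
  λ = -2: algebraic multiplicity = 3, geometric multiplicity = 1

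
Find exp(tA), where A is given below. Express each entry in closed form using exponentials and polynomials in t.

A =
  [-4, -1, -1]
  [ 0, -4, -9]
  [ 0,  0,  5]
e^{tA} =
  [exp(-4*t), -t*exp(-4*t), -t*exp(-4*t)]
  [0, exp(-4*t), -exp(5*t) + exp(-4*t)]
  [0, 0, exp(5*t)]

Strategy: write A = P · J · P⁻¹ where J is a Jordan canonical form, so e^{tA} = P · e^{tJ} · P⁻¹, and e^{tJ} can be computed block-by-block.

A has Jordan form
J =
  [-4,  1, 0]
  [ 0, -4, 0]
  [ 0,  0, 5]
(up to reordering of blocks).

Per-block formulas:
  For a 2×2 Jordan block J_2(-4): exp(t · J_2(-4)) = e^(-4t)·(I + t·N), where N is the 2×2 nilpotent shift.
  For a 1×1 block at λ = 5: exp(t · [5]) = [e^(5t)].

After assembling e^{tJ} and conjugating by P, we get:

e^{tA} =
  [exp(-4*t), -t*exp(-4*t), -t*exp(-4*t)]
  [0, exp(-4*t), -exp(5*t) + exp(-4*t)]
  [0, 0, exp(5*t)]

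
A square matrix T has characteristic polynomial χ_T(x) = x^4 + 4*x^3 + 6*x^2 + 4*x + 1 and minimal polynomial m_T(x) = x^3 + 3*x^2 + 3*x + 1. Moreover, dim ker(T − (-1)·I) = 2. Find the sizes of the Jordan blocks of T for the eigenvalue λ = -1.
Block sizes for λ = -1: [3, 1]

Step 1 — from the characteristic polynomial, algebraic multiplicity of λ = -1 is 4. From dim ker(T − (-1)·I) = 2, there are exactly 2 Jordan blocks for λ = -1.
Step 2 — from the minimal polynomial, the factor (x + 1)^3 tells us the largest block for λ = -1 has size 3.
Step 3 — with total size 4, 2 blocks, and largest block 3, the block sizes (in nonincreasing order) are [3, 1].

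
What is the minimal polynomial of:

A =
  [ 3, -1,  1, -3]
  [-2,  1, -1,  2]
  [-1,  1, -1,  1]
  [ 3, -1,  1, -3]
x^3

The characteristic polynomial is χ_A(x) = x^4, so the eigenvalues are known. The minimal polynomial is
  m_A(x) = Π_λ (x − λ)^{k_λ}
where k_λ is the size of the *largest* Jordan block for λ (equivalently, the smallest k with (A − λI)^k v = 0 for every generalised eigenvector v of λ).

  λ = 0: largest Jordan block has size 3, contributing (x − 0)^3

So m_A(x) = x^3 = x^3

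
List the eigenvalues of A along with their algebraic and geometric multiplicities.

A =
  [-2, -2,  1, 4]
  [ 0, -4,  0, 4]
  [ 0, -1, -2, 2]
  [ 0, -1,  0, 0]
λ = -2: alg = 4, geom = 2

Step 1 — factor the characteristic polynomial to read off the algebraic multiplicities:
  χ_A(x) = (x + 2)^4

Step 2 — compute geometric multiplicities via the rank-nullity identity g(λ) = n − rank(A − λI):
  rank(A − (-2)·I) = 2, so dim ker(A − (-2)·I) = n − 2 = 2

Summary:
  λ = -2: algebraic multiplicity = 4, geometric multiplicity = 2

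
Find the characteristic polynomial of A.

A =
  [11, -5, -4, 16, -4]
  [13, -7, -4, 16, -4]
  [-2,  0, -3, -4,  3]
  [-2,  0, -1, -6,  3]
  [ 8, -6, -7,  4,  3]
x^5 + 2*x^4 - 8*x^3 - 16*x^2 + 16*x + 32

Expanding det(x·I − A) (e.g. by cofactor expansion or by noting that A is similar to its Jordan form J, which has the same characteristic polynomial as A) gives
  χ_A(x) = x^5 + 2*x^4 - 8*x^3 - 16*x^2 + 16*x + 32
which factors as (x - 2)^2*(x + 2)^3. The eigenvalues (with algebraic multiplicities) are λ = -2 with multiplicity 3, λ = 2 with multiplicity 2.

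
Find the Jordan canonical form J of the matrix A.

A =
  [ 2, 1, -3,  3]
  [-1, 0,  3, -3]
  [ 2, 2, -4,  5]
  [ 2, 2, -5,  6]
J_2(1) ⊕ J_2(1)

The characteristic polynomial is
  det(x·I − A) = x^4 - 4*x^3 + 6*x^2 - 4*x + 1 = (x - 1)^4

Eigenvalues and multiplicities (the geometric multiplicity of λ is n − rank(A − λI), which equals the number of Jordan blocks for λ):
  λ = 1: algebraic multiplicity = 4, geometric multiplicity = 2

Determining the block sizes for each eigenvalue:
  λ = 1: with am = 4 and gm = 2, the partition is not yet determined (e.g. several partitions of 4 into 2 parts exist). Let N = A − (1)·I. Computing rank(N^1) = 2, rank(N^2) = 0; the number of blocks of size ≥ j is rank(N^{j−1}) − rank(N^j), giving [2, 2]. So we have 2 block(s) of size 2 → block sizes [2, 2]

Assembling the blocks gives a Jordan form
J =
  [1, 1, 0, 0]
  [0, 1, 0, 0]
  [0, 0, 1, 1]
  [0, 0, 0, 1]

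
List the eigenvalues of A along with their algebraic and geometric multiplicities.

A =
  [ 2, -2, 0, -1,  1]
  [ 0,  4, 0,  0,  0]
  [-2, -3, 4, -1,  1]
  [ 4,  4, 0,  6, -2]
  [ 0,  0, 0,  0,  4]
λ = 4: alg = 5, geom = 3

Step 1 — factor the characteristic polynomial to read off the algebraic multiplicities:
  χ_A(x) = (x - 4)^5

Step 2 — compute geometric multiplicities via the rank-nullity identity g(λ) = n − rank(A − λI):
  rank(A − (4)·I) = 2, so dim ker(A − (4)·I) = n − 2 = 3

Summary:
  λ = 4: algebraic multiplicity = 5, geometric multiplicity = 3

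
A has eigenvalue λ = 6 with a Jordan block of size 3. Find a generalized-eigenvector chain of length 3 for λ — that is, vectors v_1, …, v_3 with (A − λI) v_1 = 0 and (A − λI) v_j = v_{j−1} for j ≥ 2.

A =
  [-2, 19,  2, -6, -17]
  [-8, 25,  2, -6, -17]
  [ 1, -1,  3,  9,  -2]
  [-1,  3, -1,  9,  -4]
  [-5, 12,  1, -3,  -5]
A Jordan chain for λ = 6 of length 3:
v_1 = (5, 5, -2, 0, 3)ᵀ
v_2 = (-8, -8, 1, -1, -5)ᵀ
v_3 = (1, 0, 0, 0, 0)ᵀ

Let N = A − (6)·I. We want v_3 with N^3 v_3 = 0 but N^2 v_3 ≠ 0; then v_{j-1} := N · v_j for j = 3, …, 2.

Pick v_3 = (1, 0, 0, 0, 0)ᵀ.
Then v_2 = N · v_3 = (-8, -8, 1, -1, -5)ᵀ.
Then v_1 = N · v_2 = (5, 5, -2, 0, 3)ᵀ.

Sanity check: (A − (6)·I) v_1 = (0, 0, 0, 0, 0)ᵀ = 0. ✓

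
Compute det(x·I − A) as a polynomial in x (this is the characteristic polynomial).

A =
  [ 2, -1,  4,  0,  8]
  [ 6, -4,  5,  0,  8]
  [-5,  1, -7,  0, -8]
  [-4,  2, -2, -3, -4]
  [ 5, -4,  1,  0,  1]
x^5 + 11*x^4 + 42*x^3 + 54*x^2 - 27*x - 81

Expanding det(x·I − A) (e.g. by cofactor expansion or by noting that A is similar to its Jordan form J, which has the same characteristic polynomial as A) gives
  χ_A(x) = x^5 + 11*x^4 + 42*x^3 + 54*x^2 - 27*x - 81
which factors as (x - 1)*(x + 3)^4. The eigenvalues (with algebraic multiplicities) are λ = -3 with multiplicity 4, λ = 1 with multiplicity 1.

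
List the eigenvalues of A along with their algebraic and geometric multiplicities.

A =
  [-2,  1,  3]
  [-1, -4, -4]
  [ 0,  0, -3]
λ = -3: alg = 3, geom = 1

Step 1 — factor the characteristic polynomial to read off the algebraic multiplicities:
  χ_A(x) = (x + 3)^3

Step 2 — compute geometric multiplicities via the rank-nullity identity g(λ) = n − rank(A − λI):
  rank(A − (-3)·I) = 2, so dim ker(A − (-3)·I) = n − 2 = 1

Summary:
  λ = -3: algebraic multiplicity = 3, geometric multiplicity = 1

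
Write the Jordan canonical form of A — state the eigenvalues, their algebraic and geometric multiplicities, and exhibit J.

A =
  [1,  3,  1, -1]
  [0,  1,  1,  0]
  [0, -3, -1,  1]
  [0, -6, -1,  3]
J_3(1) ⊕ J_1(1)

The characteristic polynomial is
  det(x·I − A) = x^4 - 4*x^3 + 6*x^2 - 4*x + 1 = (x - 1)^4

Eigenvalues and multiplicities (the geometric multiplicity of λ is n − rank(A − λI), which equals the number of Jordan blocks for λ):
  λ = 1: algebraic multiplicity = 4, geometric multiplicity = 2

Determining the block sizes for each eigenvalue:
  λ = 1: with am = 4 and gm = 2, the partition is not yet determined (e.g. several partitions of 4 into 2 parts exist). Let N = A − (1)·I. Computing rank(N^1) = 2, rank(N^2) = 1, rank(N^3) = 0; the number of blocks of size ≥ j is rank(N^{j−1}) − rank(N^j), giving [2, 1, 1]. So we have 1 block(s) of size 3, 1 block(s) of size 1 → block sizes [3, 1]

Assembling the blocks gives a Jordan form
J =
  [1, 1, 0, 0]
  [0, 1, 1, 0]
  [0, 0, 1, 0]
  [0, 0, 0, 1]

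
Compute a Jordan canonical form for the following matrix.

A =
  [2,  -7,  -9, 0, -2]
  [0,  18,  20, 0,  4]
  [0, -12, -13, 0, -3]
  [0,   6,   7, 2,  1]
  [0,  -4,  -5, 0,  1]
J_3(2) ⊕ J_1(2) ⊕ J_1(2)

The characteristic polynomial is
  det(x·I − A) = x^5 - 10*x^4 + 40*x^3 - 80*x^2 + 80*x - 32 = (x - 2)^5

Eigenvalues and multiplicities (the geometric multiplicity of λ is n − rank(A − λI), which equals the number of Jordan blocks for λ):
  λ = 2: algebraic multiplicity = 5, geometric multiplicity = 3

Determining the block sizes for each eigenvalue:
  λ = 2: with am = 5 and gm = 3, the partition is not yet determined (e.g. several partitions of 5 into 3 parts exist). Let N = A − (2)·I. Computing rank(N^1) = 2, rank(N^2) = 1, rank(N^3) = 0; the number of blocks of size ≥ j is rank(N^{j−1}) − rank(N^j), giving [3, 1, 1]. So we have 1 block(s) of size 3, 2 block(s) of size 1 → block sizes [3, 1, 1]

Assembling the blocks gives a Jordan form
J =
  [2, 1, 0, 0, 0]
  [0, 2, 1, 0, 0]
  [0, 0, 2, 0, 0]
  [0, 0, 0, 2, 0]
  [0, 0, 0, 0, 2]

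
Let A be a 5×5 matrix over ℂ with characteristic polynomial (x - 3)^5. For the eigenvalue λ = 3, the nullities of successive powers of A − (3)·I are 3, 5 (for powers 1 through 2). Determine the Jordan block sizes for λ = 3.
Block sizes for λ = 3: [2, 2, 1]

From the dimensions of kernels of powers, the number of Jordan blocks of size at least j is d_j − d_{j−1} where d_j = dim ker(N^j) (with d_0 = 0). Computing the differences gives [3, 2].
The number of blocks of size exactly k is (#blocks of size ≥ k) − (#blocks of size ≥ k + 1), so the partition is: 1 block(s) of size 1, 2 block(s) of size 2.
In nonincreasing order the block sizes are [2, 2, 1].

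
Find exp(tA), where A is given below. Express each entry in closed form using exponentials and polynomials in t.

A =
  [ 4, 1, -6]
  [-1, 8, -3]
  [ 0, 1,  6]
e^{tA} =
  [3*t^2*exp(6*t)/2 - 2*t*exp(6*t) + exp(6*t), -3*t^2*exp(6*t) + t*exp(6*t), 9*t^2*exp(6*t)/2 - 6*t*exp(6*t)]
  [-t*exp(6*t), 2*t*exp(6*t) + exp(6*t), -3*t*exp(6*t)]
  [-t^2*exp(6*t)/2, t^2*exp(6*t) + t*exp(6*t), -3*t^2*exp(6*t)/2 + exp(6*t)]

Strategy: write A = P · J · P⁻¹ where J is a Jordan canonical form, so e^{tA} = P · e^{tJ} · P⁻¹, and e^{tJ} can be computed block-by-block.

A has Jordan form
J =
  [6, 1, 0]
  [0, 6, 1]
  [0, 0, 6]
(up to reordering of blocks).

Per-block formulas:
  For a 3×3 Jordan block J_3(6): exp(t · J_3(6)) = e^(6t)·(I + t·N + (t^2/2)·N^2), where N is the 3×3 nilpotent shift.

After assembling e^{tJ} and conjugating by P, we get:

e^{tA} =
  [3*t^2*exp(6*t)/2 - 2*t*exp(6*t) + exp(6*t), -3*t^2*exp(6*t) + t*exp(6*t), 9*t^2*exp(6*t)/2 - 6*t*exp(6*t)]
  [-t*exp(6*t), 2*t*exp(6*t) + exp(6*t), -3*t*exp(6*t)]
  [-t^2*exp(6*t)/2, t^2*exp(6*t) + t*exp(6*t), -3*t^2*exp(6*t)/2 + exp(6*t)]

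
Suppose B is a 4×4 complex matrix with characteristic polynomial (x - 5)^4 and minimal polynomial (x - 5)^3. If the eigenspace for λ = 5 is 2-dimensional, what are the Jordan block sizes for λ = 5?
Block sizes for λ = 5: [3, 1]

Step 1 — from the characteristic polynomial, algebraic multiplicity of λ = 5 is 4. From dim ker(B − (5)·I) = 2, there are exactly 2 Jordan blocks for λ = 5.
Step 2 — from the minimal polynomial, the factor (x − 5)^3 tells us the largest block for λ = 5 has size 3.
Step 3 — with total size 4, 2 blocks, and largest block 3, the block sizes (in nonincreasing order) are [3, 1].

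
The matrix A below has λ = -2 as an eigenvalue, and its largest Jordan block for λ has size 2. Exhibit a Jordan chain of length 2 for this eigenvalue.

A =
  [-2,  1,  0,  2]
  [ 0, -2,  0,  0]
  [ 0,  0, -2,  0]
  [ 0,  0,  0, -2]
A Jordan chain for λ = -2 of length 2:
v_1 = (1, 0, 0, 0)ᵀ
v_2 = (0, 1, 0, 0)ᵀ

Let N = A − (-2)·I. We want v_2 with N^2 v_2 = 0 but N^1 v_2 ≠ 0; then v_{j-1} := N · v_j for j = 2, …, 2.

Pick v_2 = (0, 1, 0, 0)ᵀ.
Then v_1 = N · v_2 = (1, 0, 0, 0)ᵀ.

Sanity check: (A − (-2)·I) v_1 = (0, 0, 0, 0)ᵀ = 0. ✓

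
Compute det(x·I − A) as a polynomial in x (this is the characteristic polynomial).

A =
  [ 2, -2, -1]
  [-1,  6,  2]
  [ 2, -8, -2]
x^3 - 6*x^2 + 12*x - 8

Expanding det(x·I − A) (e.g. by cofactor expansion or by noting that A is similar to its Jordan form J, which has the same characteristic polynomial as A) gives
  χ_A(x) = x^3 - 6*x^2 + 12*x - 8
which factors as (x - 2)^3. The eigenvalues (with algebraic multiplicities) are λ = 2 with multiplicity 3.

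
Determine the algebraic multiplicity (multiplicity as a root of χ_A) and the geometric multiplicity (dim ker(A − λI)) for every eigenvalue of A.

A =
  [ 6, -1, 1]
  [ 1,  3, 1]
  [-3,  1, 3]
λ = 4: alg = 3, geom = 1

Step 1 — factor the characteristic polynomial to read off the algebraic multiplicities:
  χ_A(x) = (x - 4)^3

Step 2 — compute geometric multiplicities via the rank-nullity identity g(λ) = n − rank(A − λI):
  rank(A − (4)·I) = 2, so dim ker(A − (4)·I) = n − 2 = 1

Summary:
  λ = 4: algebraic multiplicity = 3, geometric multiplicity = 1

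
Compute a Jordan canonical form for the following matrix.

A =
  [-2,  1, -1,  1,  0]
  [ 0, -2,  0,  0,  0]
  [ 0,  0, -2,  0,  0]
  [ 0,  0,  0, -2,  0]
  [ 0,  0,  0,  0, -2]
J_2(-2) ⊕ J_1(-2) ⊕ J_1(-2) ⊕ J_1(-2)

The characteristic polynomial is
  det(x·I − A) = x^5 + 10*x^4 + 40*x^3 + 80*x^2 + 80*x + 32 = (x + 2)^5

Eigenvalues and multiplicities (the geometric multiplicity of λ is n − rank(A − λI), which equals the number of Jordan blocks for λ):
  λ = -2: algebraic multiplicity = 5, geometric multiplicity = 4

Determining the block sizes for each eigenvalue:
  λ = -2: 4 blocks summing to 5 forces exactly one block of size 2 and the rest size 1 → block sizes [2, 1, 1, 1]

Assembling the blocks gives a Jordan form
J =
  [-2,  1,  0,  0,  0]
  [ 0, -2,  0,  0,  0]
  [ 0,  0, -2,  0,  0]
  [ 0,  0,  0, -2,  0]
  [ 0,  0,  0,  0, -2]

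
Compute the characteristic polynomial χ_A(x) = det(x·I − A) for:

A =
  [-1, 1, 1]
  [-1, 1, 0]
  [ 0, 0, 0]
x^3

Expanding det(x·I − A) (e.g. by cofactor expansion or by noting that A is similar to its Jordan form J, which has the same characteristic polynomial as A) gives
  χ_A(x) = x^3
which factors as x^3. The eigenvalues (with algebraic multiplicities) are λ = 0 with multiplicity 3.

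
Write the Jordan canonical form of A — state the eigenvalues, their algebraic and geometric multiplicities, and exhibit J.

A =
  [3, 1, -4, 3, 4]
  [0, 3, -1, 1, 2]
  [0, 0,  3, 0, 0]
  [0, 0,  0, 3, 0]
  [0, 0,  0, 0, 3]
J_3(3) ⊕ J_1(3) ⊕ J_1(3)

The characteristic polynomial is
  det(x·I − A) = x^5 - 15*x^4 + 90*x^3 - 270*x^2 + 405*x - 243 = (x - 3)^5

Eigenvalues and multiplicities (the geometric multiplicity of λ is n − rank(A − λI), which equals the number of Jordan blocks for λ):
  λ = 3: algebraic multiplicity = 5, geometric multiplicity = 3

Determining the block sizes for each eigenvalue:
  λ = 3: with am = 5 and gm = 3, the partition is not yet determined (e.g. several partitions of 5 into 3 parts exist). Let N = A − (3)·I. Computing rank(N^1) = 2, rank(N^2) = 1, rank(N^3) = 0; the number of blocks of size ≥ j is rank(N^{j−1}) − rank(N^j), giving [3, 1, 1]. So we have 1 block(s) of size 3, 2 block(s) of size 1 → block sizes [3, 1, 1]

Assembling the blocks gives a Jordan form
J =
  [3, 1, 0, 0, 0]
  [0, 3, 1, 0, 0]
  [0, 0, 3, 0, 0]
  [0, 0, 0, 3, 0]
  [0, 0, 0, 0, 3]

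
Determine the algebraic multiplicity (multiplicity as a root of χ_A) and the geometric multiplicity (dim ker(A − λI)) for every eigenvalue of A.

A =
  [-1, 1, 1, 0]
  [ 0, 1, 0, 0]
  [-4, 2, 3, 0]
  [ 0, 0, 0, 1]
λ = 1: alg = 4, geom = 3

Step 1 — factor the characteristic polynomial to read off the algebraic multiplicities:
  χ_A(x) = (x - 1)^4

Step 2 — compute geometric multiplicities via the rank-nullity identity g(λ) = n − rank(A − λI):
  rank(A − (1)·I) = 1, so dim ker(A − (1)·I) = n − 1 = 3

Summary:
  λ = 1: algebraic multiplicity = 4, geometric multiplicity = 3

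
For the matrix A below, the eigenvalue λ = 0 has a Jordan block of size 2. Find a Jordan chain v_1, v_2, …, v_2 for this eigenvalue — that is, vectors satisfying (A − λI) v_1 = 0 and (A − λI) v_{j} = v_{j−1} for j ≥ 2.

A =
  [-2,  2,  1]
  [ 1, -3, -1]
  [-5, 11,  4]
A Jordan chain for λ = 0 of length 2:
v_1 = (-4, 4, -16)ᵀ
v_2 = (1, -1, 0)ᵀ

Let N = A − (0)·I. We want v_2 with N^2 v_2 = 0 but N^1 v_2 ≠ 0; then v_{j-1} := N · v_j for j = 2, …, 2.

Pick v_2 = (1, -1, 0)ᵀ.
Then v_1 = N · v_2 = (-4, 4, -16)ᵀ.

Sanity check: (A − (0)·I) v_1 = (0, 0, 0)ᵀ = 0. ✓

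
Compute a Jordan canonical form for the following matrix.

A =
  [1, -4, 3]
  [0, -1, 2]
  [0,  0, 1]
J_1(-1) ⊕ J_2(1)

The characteristic polynomial is
  det(x·I − A) = x^3 - x^2 - x + 1 = (x - 1)^2*(x + 1)

Eigenvalues and multiplicities (the geometric multiplicity of λ is n − rank(A − λI), which equals the number of Jordan blocks for λ):
  λ = -1: algebraic multiplicity = 1, geometric multiplicity = 1
  λ = 1: algebraic multiplicity = 2, geometric multiplicity = 1

Determining the block sizes for each eigenvalue:
  λ = -1: one block (gm = 1), so the single block has size am = 1 → block sizes [1]
  λ = 1: one block (gm = 1), so the single block has size am = 2 → block sizes [2]

Assembling the blocks gives a Jordan form
J =
  [-1, 0, 0]
  [ 0, 1, 1]
  [ 0, 0, 1]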